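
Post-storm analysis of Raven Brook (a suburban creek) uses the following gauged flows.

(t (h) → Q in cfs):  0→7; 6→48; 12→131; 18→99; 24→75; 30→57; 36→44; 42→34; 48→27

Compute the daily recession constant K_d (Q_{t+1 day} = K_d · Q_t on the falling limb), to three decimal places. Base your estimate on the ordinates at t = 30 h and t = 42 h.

Between t = 30 h and t = 42 h the flow falls from 57 to 34 cfs over 2×6 h = 12 h.
Per-interval ratio K = (34/57)^(1/2) = 0.7723; K_d = K^(24/6) = 0.356.

K_d ≈ 0.356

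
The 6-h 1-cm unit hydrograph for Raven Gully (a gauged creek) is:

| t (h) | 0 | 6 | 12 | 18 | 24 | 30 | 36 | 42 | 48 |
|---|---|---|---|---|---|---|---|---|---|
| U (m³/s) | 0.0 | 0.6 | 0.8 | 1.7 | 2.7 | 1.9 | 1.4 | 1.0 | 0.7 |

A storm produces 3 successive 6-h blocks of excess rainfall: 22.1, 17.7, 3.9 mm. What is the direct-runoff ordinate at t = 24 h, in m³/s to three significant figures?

Q ≈ 9.29 m³/s

By discrete convolution, Q_j = Σ (P_i / 10 mm) · U_{j−i}.
At t = 24 h (j=4): Q = (22.1/10)·2.7 + (17.7/10)·1.7 + (3.9/10)·0.8 = 9.29 m³/s.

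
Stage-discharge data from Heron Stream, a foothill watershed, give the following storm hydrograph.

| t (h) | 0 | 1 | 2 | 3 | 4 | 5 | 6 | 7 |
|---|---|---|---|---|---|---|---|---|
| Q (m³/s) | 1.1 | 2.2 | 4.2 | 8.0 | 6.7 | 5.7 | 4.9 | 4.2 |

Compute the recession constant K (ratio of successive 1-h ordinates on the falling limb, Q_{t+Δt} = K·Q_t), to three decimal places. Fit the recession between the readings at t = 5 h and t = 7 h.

K ≈ 0.858

Using the recession-limb readings at t = 5 h and t = 7 h: Q falls from 5.7 to 4.2 m³/s over 2 intervals.
K = (Q₂/Q₁)^(1/2) = (4.2/5.7)^(1/2) = 0.858.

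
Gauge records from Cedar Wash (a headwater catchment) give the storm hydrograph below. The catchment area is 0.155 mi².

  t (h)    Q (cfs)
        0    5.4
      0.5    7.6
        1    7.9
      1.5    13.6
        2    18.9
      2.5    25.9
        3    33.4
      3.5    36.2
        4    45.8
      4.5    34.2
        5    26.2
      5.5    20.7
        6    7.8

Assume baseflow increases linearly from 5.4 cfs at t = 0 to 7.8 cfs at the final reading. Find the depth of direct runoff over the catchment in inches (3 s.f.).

Direct runoff: 0.00, 2.00, 2.10, 7.60, 12.70, 19.50, 26.80, 29.40, 38.80, 27.00, 18.80, 13.10, 0.00 cfs; ΣQ_DR = 197.8 cfs.
V = ΣQ_DR · Δt = 197.8 × 1800 s = 3.560 × 10^5 ft³.
Over A = 0.155 mi², depth = V / A = 0.989 in.

d ≈ 0.989 in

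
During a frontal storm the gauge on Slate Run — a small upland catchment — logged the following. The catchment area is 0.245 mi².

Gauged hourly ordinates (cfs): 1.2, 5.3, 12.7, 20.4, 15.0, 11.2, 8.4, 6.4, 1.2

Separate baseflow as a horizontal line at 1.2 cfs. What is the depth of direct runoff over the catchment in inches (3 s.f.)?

Direct runoff: 0.0, 4.1, 11.5, 19.2, 13.8, 10.0, 7.2, 5.2, 0.0 cfs; ΣQ_DR = 71.00 cfs.
V = ΣQ_DR · Δt = 71.00 × 3600 s = 2.556 × 10^5 ft³.
Over A = 0.245 mi², depth = V / A = 0.449 in.

d ≈ 0.449 in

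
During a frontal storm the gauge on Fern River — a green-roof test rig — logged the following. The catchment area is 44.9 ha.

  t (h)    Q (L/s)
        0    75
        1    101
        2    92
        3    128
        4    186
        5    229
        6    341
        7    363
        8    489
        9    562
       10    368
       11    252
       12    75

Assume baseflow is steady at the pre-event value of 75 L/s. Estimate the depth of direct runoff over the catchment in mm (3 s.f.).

Direct runoff: 0.0, 26.0, 17.0, 53.0, 111.0, 154.0, 266.0, 288.0, 414.0, 487.0, 293.0, 177.0, 0.0 L/s; ΣQ_DR = 2286 L/s.
V = ΣQ_DR · Δt = 2286 × 3600 s = 8.230 × 10^6 L.
Over A = 44.9 ha, depth = V / A = 18.3 mm.

d ≈ 18.3 mm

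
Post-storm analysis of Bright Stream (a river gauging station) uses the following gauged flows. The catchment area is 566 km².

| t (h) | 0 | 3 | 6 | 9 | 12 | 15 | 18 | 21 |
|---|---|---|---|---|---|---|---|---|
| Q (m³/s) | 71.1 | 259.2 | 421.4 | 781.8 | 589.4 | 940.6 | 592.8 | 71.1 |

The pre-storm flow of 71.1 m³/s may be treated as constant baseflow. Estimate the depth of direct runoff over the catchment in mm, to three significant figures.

d ≈ 60.3 mm

Direct runoff: 0.0, 188.1, 350.3, 710.7, 518.3, 869.5, 521.7, 0.0 m³/s; ΣQ_DR = 3159 m³/s.
V = ΣQ_DR · Δt = 3159 × 10800 s = 3.411 × 10^7 m³.
Over A = 566 km², depth = V / A = 60.3 mm.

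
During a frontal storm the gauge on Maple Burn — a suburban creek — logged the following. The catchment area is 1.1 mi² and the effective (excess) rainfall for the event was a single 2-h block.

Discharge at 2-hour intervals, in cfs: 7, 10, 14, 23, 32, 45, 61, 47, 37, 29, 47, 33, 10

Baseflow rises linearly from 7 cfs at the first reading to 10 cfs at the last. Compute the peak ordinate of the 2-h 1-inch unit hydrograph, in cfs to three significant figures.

U_p ≈ 65.5 cfs

Direct runoff: 0.00, 2.75, 6.50, 15.25, 24.00, 36.75, 52.50, 38.25, 28.00, 19.75, 37.50, 23.25, 0.00 cfs; ΣQ_DR = 284.5 cfs, peak = 52.50 cfs.
Runoff depth d = ΣQ_DR·Δt / A = 284.5 × 7200 / (1.1 mi²) = 0.8016 in.
The 1-inch UH is the DRH scaled by (1 in)/d, so U_p = 52.50 × 1/0.8016 = 65.5 cfs.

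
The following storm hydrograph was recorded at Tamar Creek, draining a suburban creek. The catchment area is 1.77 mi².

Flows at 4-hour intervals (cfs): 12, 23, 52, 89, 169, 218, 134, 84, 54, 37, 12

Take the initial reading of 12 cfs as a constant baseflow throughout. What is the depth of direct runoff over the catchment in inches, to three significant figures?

d ≈ 2.63 in

Direct runoff: 0.0, 11.0, 40.0, 77.0, 157.0, 206.0, 122.0, 72.0, 42.0, 25.0, 0.0 cfs; ΣQ_DR = 752.0 cfs.
V = ΣQ_DR · Δt = 752.0 × 14400 s = 1.083 × 10^7 ft³.
Over A = 1.77 mi², depth = V / A = 2.63 in.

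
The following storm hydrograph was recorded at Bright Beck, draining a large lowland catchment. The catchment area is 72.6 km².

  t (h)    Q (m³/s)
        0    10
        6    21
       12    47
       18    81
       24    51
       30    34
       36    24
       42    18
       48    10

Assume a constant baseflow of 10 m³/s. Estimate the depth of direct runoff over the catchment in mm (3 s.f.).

Direct runoff: 0.0, 11.0, 37.0, 71.0, 41.0, 24.0, 14.0, 8.0, 0.0 m³/s; ΣQ_DR = 206.0 m³/s.
V = ΣQ_DR · Δt = 206.0 × 21600 s = 4.450 × 10^6 m³.
Over A = 72.6 km², depth = V / A = 61.3 mm.

d ≈ 61.3 mm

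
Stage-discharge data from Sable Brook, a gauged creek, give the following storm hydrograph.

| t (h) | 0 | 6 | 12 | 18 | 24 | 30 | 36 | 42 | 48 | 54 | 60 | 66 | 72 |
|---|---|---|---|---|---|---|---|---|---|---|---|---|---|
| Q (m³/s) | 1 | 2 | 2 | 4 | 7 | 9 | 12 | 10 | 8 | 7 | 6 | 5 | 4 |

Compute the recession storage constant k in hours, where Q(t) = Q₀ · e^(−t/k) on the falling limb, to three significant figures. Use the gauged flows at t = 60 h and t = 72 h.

k ≈ 29.6 h

On the falling limb, Q drops from 6 to 4 m³/s between t = 60 h and t = 72 h (Δt = 12 h).
k = −Δt / ln(Q₂/Q₁) = −12 / ln(4/6) = 29.6 h.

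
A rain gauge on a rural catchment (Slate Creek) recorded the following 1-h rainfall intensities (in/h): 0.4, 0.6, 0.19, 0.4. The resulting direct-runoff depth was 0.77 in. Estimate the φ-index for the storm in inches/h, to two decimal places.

Only the 3 blocks with intensity above φ contribute runoff: 0.4, 0.6, 0.4 in/h.
Σ(I−φ)·Δt = d  ⇒  (0.4+0.6+0.4 − 3φ)·1 = 0.77
φ = (1.400 − 0.77/1) / 3 = 0.21 in/h.

φ ≈ 0.21 in/h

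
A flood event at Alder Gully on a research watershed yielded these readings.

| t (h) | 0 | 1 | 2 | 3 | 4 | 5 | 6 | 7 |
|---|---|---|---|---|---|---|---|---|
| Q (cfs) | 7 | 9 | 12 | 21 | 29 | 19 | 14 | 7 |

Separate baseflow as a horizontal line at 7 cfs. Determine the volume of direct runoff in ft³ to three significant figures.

V ≈ 2.23 × 10^5 ft³

Direct-runoff ordinates (Q − Q_b): 0.0, 2.0, 5.0, 14.0, 22.0, 12.0, 7.0, 0.0 cfs.
ΣQ_DR = 62.00 cfs.
With Δt = 1 h = 3600 s, V = ΣQ_DR · Δt = 62.00 × 3600 = 2.23 × 10^5 ft³.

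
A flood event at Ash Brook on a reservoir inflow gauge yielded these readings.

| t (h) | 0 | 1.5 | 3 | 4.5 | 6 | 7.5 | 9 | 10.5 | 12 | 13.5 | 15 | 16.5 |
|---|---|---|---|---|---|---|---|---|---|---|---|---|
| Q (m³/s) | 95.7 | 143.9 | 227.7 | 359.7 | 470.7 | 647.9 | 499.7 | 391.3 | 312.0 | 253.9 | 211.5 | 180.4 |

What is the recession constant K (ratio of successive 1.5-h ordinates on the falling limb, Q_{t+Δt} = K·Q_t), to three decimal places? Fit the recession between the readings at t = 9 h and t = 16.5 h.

K ≈ 0.816

Using the recession-limb readings at t = 9 h and t = 16.5 h: Q falls from 499.7 to 180.4 m³/s over 5 intervals.
K = (Q₂/Q₁)^(1/5) = (180.4/499.7)^(1/5) = 0.816.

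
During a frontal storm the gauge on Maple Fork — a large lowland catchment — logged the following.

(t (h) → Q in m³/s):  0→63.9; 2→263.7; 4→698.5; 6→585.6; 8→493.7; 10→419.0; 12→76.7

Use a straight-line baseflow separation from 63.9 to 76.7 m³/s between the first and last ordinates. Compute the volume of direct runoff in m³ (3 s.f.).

Direct-runoff ordinates (Q − Q_b): 0.00, 197.67, 630.33, 515.30, 421.27, 344.43, 0.00 m³/s.
ΣQ_DR = 2109 m³/s.
With Δt = 2 h = 7200 s, V = ΣQ_DR · Δt = 2109 × 7200 = 1.52 × 10^7 m³.

V ≈ 1.52 × 10^7 m³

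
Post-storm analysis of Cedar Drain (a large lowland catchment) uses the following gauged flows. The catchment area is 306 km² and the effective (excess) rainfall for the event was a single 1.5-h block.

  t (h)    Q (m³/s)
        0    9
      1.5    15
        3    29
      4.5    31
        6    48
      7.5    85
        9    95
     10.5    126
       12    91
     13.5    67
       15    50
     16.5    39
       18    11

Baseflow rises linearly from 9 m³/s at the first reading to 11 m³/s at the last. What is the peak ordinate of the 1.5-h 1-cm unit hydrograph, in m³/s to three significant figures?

U_p ≈ 116 m³/s

Direct runoff: 0.00, 5.83, 19.67, 21.50, 38.33, 75.17, 85.00, 115.83, 80.67, 56.50, 39.33, 28.17, 0.00 m³/s; ΣQ_DR = 566.0 m³/s, peak = 115.83 m³/s.
Runoff depth d = ΣQ_DR·Δt / A = 566.0 × 5400 / (306 km²) = 9.988 mm.
The 1-cm UH is the DRH scaled by (10 mm)/d, so U_p = 115.83 × 10/9.988 = 116 m³/s.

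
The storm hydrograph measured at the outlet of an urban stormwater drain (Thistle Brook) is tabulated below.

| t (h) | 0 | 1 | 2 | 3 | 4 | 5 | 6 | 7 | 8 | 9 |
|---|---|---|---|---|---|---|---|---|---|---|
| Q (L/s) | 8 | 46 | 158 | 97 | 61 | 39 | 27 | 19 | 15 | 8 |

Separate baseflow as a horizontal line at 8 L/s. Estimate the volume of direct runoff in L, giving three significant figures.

V ≈ 1.43 × 10^6 L

Direct-runoff ordinates (Q − Q_b): 0.0, 38.0, 150.0, 89.0, 53.0, 31.0, 19.0, 11.0, 7.0, 0.0 L/s.
ΣQ_DR = 398.0 L/s.
With Δt = 1 h = 3600 s, V = ΣQ_DR · Δt = 398.0 × 3600 = 1.43 × 10^6 L.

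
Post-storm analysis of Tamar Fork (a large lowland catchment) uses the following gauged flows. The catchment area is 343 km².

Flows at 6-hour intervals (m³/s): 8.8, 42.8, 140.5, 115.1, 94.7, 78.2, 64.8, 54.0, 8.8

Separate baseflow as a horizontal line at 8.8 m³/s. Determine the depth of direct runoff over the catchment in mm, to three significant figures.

Direct runoff: 0.0, 34.0, 131.7, 106.3, 85.9, 69.4, 56.0, 45.2, 0.0 m³/s; ΣQ_DR = 528.5 m³/s.
V = ΣQ_DR · Δt = 528.5 × 21600 s = 1.142 × 10^7 m³.
Over A = 343 km², depth = V / A = 33.3 mm.

d ≈ 33.3 mm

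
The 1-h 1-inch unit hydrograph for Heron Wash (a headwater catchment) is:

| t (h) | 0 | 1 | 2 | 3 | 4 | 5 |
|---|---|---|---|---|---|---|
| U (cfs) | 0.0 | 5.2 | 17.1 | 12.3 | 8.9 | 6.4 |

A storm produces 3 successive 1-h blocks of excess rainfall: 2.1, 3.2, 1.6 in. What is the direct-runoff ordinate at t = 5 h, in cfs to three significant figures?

Q ≈ 61.6 cfs

By discrete convolution, Q_j = Σ (P_i / 1 in) · U_{j−i}.
At t = 5 h (j=5): Q = (2.1/1)·6.4 + (3.2/1)·8.9 + (1.6/1)·12.3 = 61.6 cfs.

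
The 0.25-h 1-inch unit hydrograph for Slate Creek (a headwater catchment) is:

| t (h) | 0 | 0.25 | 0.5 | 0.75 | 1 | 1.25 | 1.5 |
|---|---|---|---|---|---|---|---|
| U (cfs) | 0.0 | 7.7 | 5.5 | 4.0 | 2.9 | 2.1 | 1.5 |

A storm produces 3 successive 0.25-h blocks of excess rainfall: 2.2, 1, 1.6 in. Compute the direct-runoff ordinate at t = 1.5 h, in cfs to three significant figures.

Q ≈ 10.0 cfs

By discrete convolution, Q_j = Σ (P_i / 1 in) · U_{j−i}.
At t = 1.5 h (j=6): Q = (2.2/1)·1.5 + (1/1)·2.1 + (1.6/1)·2.9 = 10.0 cfs.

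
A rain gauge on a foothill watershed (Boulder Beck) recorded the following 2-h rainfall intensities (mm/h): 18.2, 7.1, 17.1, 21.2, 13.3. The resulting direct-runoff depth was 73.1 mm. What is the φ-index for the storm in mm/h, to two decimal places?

φ ≈ 8.31 mm/h

Only the 4 blocks with intensity above φ contribute runoff: 18.2, 17.1, 21.2, 13.3 mm/h.
Σ(I−φ)·Δt = d  ⇒  (18.2+17.1+21.2+13.3 − 4φ)·2 = 73.1
φ = (69.80 − 73.1/2) / 4 = 8.31 mm/h.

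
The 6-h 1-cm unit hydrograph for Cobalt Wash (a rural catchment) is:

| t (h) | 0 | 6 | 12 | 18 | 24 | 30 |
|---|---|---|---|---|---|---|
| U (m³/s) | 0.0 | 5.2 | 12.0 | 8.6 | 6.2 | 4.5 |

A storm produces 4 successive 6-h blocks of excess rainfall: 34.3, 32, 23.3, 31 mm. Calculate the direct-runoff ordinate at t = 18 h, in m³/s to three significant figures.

By discrete convolution, Q_j = Σ (P_i / 10 mm) · U_{j−i}.
At t = 18 h (j=3): Q = (34.3/10)·8.6 + (32/10)·12.0 + (23.3/10)·5.2 + (31/10)·0.0 = 80.0 m³/s.

Q ≈ 80.0 m³/s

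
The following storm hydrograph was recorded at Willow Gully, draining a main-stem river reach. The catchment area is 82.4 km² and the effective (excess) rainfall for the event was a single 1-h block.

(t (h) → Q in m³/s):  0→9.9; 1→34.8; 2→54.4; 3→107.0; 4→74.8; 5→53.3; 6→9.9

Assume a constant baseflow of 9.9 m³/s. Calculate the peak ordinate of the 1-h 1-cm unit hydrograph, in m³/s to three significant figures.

Direct runoff: 0.0, 24.9, 44.5, 97.1, 64.9, 43.4, 0.0 m³/s; ΣQ_DR = 274.8 m³/s, peak = 97.1 m³/s.
Runoff depth d = ΣQ_DR·Δt / A = 274.8 × 3600 / (82.4 km²) = 12.01 mm.
The 1-cm UH is the DRH scaled by (10 mm)/d, so U_p = 97.1 × 10/12.01 = 80.9 m³/s.

U_p ≈ 80.9 m³/s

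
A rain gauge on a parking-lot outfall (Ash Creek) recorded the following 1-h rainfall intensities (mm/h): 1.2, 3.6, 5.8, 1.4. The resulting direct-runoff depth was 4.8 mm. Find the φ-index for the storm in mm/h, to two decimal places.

φ ≈ 2.30 mm/h

Only the 2 blocks with intensity above φ contribute runoff: 3.6, 5.8 mm/h.
Σ(I−φ)·Δt = d  ⇒  (3.6+5.8 − 2φ)·1 = 4.8
φ = (9.400 − 4.8/1) / 2 = 2.30 mm/h.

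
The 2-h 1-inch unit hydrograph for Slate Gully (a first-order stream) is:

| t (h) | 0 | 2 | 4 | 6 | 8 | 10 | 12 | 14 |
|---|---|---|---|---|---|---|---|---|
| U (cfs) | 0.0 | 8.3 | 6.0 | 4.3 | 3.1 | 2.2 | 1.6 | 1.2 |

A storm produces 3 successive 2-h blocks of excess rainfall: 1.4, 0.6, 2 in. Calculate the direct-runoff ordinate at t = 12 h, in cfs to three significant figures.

By discrete convolution, Q_j = Σ (P_i / 1 in) · U_{j−i}.
At t = 12 h (j=6): Q = (1.4/1)·1.6 + (0.6/1)·2.2 + (2/1)·3.1 = 9.76 cfs.

Q ≈ 9.76 cfs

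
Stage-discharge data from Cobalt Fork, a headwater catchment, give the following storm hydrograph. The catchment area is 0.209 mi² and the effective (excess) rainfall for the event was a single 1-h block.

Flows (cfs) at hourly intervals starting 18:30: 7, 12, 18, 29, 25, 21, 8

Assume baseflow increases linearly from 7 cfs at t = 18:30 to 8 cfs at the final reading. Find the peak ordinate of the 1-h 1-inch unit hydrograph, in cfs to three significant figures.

U_p ≈ 43.0 cfs

Direct runoff: 0.00, 4.83, 10.67, 21.50, 17.33, 13.17, 0.00 cfs; ΣQ_DR = 67.50 cfs, peak = 21.50 cfs.
Runoff depth d = ΣQ_DR·Δt / A = 67.50 × 3600 / (0.209 mi²) = 0.5005 in.
The 1-inch UH is the DRH scaled by (1 in)/d, so U_p = 21.50 × 1/0.5005 = 43.0 cfs.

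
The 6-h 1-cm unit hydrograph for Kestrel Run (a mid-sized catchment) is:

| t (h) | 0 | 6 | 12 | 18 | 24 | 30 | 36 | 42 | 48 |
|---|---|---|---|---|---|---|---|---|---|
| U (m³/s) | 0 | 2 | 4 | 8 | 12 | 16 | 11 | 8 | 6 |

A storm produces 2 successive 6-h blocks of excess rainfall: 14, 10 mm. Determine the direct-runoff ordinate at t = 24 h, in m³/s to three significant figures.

Q ≈ 24.8 m³/s

By discrete convolution, Q_j = Σ (P_i / 10 mm) · U_{j−i}.
At t = 24 h (j=4): Q = (14/10)·12 + (10/10)·8 = 24.8 m³/s.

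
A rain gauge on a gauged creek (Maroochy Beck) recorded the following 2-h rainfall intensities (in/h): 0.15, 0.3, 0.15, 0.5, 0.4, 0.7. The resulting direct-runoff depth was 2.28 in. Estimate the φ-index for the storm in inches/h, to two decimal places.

φ ≈ 0.19 in/h

Only the 4 blocks with intensity above φ contribute runoff: 0.3, 0.5, 0.4, 0.7 in/h.
Σ(I−φ)·Δt = d  ⇒  (0.3+0.5+0.4+0.7 − 4φ)·2 = 2.28
φ = (1.900 − 2.28/2) / 4 = 0.19 in/h.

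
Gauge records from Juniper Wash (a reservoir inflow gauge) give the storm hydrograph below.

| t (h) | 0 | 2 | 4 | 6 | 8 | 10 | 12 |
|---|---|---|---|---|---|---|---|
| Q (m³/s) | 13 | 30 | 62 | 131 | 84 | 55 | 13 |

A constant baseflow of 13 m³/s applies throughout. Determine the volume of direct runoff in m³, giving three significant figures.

V ≈ 2.14 × 10^6 m³

Direct-runoff ordinates (Q − Q_b): 0.0, 17.0, 49.0, 118.0, 71.0, 42.0, 0.0 m³/s.
ΣQ_DR = 297.0 m³/s.
With Δt = 2 h = 7200 s, V = ΣQ_DR · Δt = 297.0 × 7200 = 2.14 × 10^6 m³.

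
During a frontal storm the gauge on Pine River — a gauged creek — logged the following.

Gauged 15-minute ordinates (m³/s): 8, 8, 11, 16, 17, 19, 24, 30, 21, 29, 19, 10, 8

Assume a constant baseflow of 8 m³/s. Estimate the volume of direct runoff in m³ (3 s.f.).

V ≈ 1.04 × 10^5 m³

Direct-runoff ordinates (Q − Q_b): 0.0, 0.0, 3.0, 8.0, 9.0, 11.0, 16.0, 22.0, 13.0, 21.0, 11.0, 2.0, 0.0 m³/s.
ΣQ_DR = 116.0 m³/s.
With Δt = 0.25 h = 900 s, V = ΣQ_DR · Δt = 116.0 × 900 = 1.04 × 10^5 m³.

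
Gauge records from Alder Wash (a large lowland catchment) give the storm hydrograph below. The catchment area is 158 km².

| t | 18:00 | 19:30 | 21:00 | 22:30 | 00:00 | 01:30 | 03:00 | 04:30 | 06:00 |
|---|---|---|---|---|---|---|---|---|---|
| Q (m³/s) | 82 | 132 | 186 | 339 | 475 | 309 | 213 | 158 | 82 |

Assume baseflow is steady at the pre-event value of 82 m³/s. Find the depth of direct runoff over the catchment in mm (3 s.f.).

Direct runoff: 0.0, 50.0, 104.0, 257.0, 393.0, 227.0, 131.0, 76.0, 0.0 m³/s; ΣQ_DR = 1238 m³/s.
V = ΣQ_DR · Δt = 1238 × 5400 s = 6.685 × 10^6 m³.
Over A = 158 km², depth = V / A = 42.3 mm.

d ≈ 42.3 mm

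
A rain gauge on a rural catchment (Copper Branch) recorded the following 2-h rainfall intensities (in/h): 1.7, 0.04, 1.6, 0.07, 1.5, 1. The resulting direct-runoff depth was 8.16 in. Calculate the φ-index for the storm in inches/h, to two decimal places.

Only the 4 blocks with intensity above φ contribute runoff: 1.7, 1.6, 1.5, 1 in/h.
Σ(I−φ)·Δt = d  ⇒  (1.7+1.6+1.5+1 − 4φ)·2 = 8.16
φ = (5.800 − 8.16/2) / 4 = 0.43 in/h.

φ ≈ 0.43 in/h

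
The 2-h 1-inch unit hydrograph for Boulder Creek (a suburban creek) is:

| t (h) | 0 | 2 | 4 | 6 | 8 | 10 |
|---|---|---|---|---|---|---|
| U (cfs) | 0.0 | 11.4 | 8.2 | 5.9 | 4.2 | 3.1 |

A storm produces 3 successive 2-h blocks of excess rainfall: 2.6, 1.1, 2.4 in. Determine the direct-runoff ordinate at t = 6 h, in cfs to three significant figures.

By discrete convolution, Q_j = Σ (P_i / 1 in) · U_{j−i}.
At t = 6 h (j=3): Q = (2.6/1)·5.9 + (1.1/1)·8.2 + (2.4/1)·11.4 = 51.7 cfs.

Q ≈ 51.7 cfs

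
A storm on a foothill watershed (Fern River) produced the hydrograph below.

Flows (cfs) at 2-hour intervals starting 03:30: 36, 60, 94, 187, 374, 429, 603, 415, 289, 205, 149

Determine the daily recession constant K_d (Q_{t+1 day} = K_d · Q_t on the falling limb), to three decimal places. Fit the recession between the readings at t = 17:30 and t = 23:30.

K_d ≈ 0.017

Between t = 17:30 and t = 23:30 the flow falls from 415 to 149 cfs over 3×2 h = 6 h.
Per-interval ratio K = (149/415)^(1/3) = 0.7107; K_d = K^(24/2) = 0.017.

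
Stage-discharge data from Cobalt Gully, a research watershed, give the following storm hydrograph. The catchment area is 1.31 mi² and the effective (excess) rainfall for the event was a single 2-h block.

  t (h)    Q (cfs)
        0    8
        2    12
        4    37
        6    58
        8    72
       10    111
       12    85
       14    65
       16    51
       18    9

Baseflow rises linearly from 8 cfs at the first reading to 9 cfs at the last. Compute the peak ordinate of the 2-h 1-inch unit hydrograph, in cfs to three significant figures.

Direct runoff: 0.00, 3.89, 28.78, 49.67, 63.56, 102.44, 76.33, 56.22, 42.11, 0.00 cfs; ΣQ_DR = 423.0 cfs, peak = 102.44 cfs.
Runoff depth d = ΣQ_DR·Δt / A = 423.0 × 7200 / (1.31 mi²) = 1.001 in.
The 1-inch UH is the DRH scaled by (1 in)/d, so U_p = 102.44 × 1/1.001 = 102 cfs.

U_p ≈ 102 cfs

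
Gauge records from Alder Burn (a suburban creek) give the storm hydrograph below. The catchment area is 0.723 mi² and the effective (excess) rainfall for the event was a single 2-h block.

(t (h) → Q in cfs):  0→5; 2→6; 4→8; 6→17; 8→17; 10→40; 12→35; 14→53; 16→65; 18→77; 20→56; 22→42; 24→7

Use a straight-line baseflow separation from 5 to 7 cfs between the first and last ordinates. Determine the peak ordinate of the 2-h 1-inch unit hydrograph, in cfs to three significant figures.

U_p ≈ 47.0 cfs

Direct runoff: 0.00, 0.83, 2.67, 11.50, 11.33, 34.17, 29.00, 46.83, 58.67, 70.50, 49.33, 35.17, 0.00 cfs; ΣQ_DR = 350.0 cfs, peak = 70.50 cfs.
Runoff depth d = ΣQ_DR·Δt / A = 350.0 × 7200 / (0.723 mi²) = 1.500 in.
The 1-inch UH is the DRH scaled by (1 in)/d, so U_p = 70.50 × 1/1.500 = 47.0 cfs.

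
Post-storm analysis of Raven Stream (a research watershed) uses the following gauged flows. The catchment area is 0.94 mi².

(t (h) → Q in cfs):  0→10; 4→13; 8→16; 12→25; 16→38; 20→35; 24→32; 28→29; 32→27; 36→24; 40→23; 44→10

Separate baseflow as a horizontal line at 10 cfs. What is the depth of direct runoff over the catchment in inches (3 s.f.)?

Direct runoff: 0.0, 3.0, 6.0, 15.0, 28.0, 25.0, 22.0, 19.0, 17.0, 14.0, 13.0, 0.0 cfs; ΣQ_DR = 162.0 cfs.
V = ΣQ_DR · Δt = 162.0 × 14400 s = 2.333 × 10^6 ft³.
Over A = 0.94 mi², depth = V / A = 1.07 in.

d ≈ 1.07 in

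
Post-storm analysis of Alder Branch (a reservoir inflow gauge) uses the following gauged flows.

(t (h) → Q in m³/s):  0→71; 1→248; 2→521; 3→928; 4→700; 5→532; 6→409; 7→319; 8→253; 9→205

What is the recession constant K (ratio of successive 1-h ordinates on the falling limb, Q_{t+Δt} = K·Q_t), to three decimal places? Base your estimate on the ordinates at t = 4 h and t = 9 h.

K ≈ 0.782

Using the recession-limb readings at t = 4 h and t = 9 h: Q falls from 700 to 205 m³/s over 5 intervals.
K = (Q₂/Q₁)^(1/5) = (205/700)^(1/5) = 0.782.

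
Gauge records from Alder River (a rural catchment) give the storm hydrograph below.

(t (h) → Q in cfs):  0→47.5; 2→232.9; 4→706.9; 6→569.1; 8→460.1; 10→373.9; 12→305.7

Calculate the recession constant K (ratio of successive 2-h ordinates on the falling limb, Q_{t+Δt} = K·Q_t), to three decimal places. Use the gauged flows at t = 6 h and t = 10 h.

Using the recession-limb readings at t = 6 h and t = 10 h: Q falls from 569.1 to 373.9 cfs over 2 intervals.
K = (Q₂/Q₁)^(1/2) = (373.9/569.1)^(1/2) = 0.811.

K ≈ 0.811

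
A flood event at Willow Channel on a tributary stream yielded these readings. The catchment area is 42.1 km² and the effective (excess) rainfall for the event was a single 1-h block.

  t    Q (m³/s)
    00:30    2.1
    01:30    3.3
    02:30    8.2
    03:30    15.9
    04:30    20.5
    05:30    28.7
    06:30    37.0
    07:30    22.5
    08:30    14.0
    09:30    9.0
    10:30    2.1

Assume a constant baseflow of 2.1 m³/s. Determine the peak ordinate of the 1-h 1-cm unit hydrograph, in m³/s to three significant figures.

U_p ≈ 29.1 m³/s

Direct runoff: 0.0, 1.2, 6.1, 13.8, 18.4, 26.6, 34.9, 20.4, 11.9, 6.9, 0.0 m³/s; ΣQ_DR = 140.2 m³/s, peak = 34.9 m³/s.
Runoff depth d = ΣQ_DR·Δt / A = 140.2 × 3600 / (42.1 km²) = 11.99 mm.
The 1-cm UH is the DRH scaled by (10 mm)/d, so U_p = 34.9 × 10/11.99 = 29.1 m³/s.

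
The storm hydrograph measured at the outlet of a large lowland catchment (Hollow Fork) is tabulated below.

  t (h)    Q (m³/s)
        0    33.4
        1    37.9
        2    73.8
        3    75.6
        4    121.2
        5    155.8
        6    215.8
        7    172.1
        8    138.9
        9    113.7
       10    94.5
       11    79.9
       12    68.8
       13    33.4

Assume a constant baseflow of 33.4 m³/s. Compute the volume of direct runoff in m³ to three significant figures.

V ≈ 3.41 × 10^6 m³

Direct-runoff ordinates (Q − Q_b): 0.0, 4.5, 40.4, 42.2, 87.8, 122.4, 182.4, 138.7, 105.5, 80.3, 61.1, 46.5, 35.4, 0.0 m³/s.
ΣQ_DR = 947.2 m³/s.
With Δt = 1 h = 3600 s, V = ΣQ_DR · Δt = 947.2 × 3600 = 3.41 × 10^6 m³.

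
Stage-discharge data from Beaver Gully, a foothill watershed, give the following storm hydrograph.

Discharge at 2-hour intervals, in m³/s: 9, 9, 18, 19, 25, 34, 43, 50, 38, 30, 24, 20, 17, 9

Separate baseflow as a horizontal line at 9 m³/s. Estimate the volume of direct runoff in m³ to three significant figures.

V ≈ 1.58 × 10^6 m³

Direct-runoff ordinates (Q − Q_b): 0.0, 0.0, 9.0, 10.0, 16.0, 25.0, 34.0, 41.0, 29.0, 21.0, 15.0, 11.0, 8.0, 0.0 m³/s.
ΣQ_DR = 219.0 m³/s.
With Δt = 2 h = 7200 s, V = ΣQ_DR · Δt = 219.0 × 7200 = 1.58 × 10^6 m³.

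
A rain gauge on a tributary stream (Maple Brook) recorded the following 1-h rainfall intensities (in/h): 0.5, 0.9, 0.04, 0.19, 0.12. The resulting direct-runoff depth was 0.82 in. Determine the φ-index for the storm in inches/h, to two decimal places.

φ ≈ 0.29 in/h

Only the 2 blocks with intensity above φ contribute runoff: 0.5, 0.9 in/h.
Σ(I−φ)·Δt = d  ⇒  (0.5+0.9 − 2φ)·1 = 0.82
φ = (1.400 − 0.82/1) / 2 = 0.29 in/h.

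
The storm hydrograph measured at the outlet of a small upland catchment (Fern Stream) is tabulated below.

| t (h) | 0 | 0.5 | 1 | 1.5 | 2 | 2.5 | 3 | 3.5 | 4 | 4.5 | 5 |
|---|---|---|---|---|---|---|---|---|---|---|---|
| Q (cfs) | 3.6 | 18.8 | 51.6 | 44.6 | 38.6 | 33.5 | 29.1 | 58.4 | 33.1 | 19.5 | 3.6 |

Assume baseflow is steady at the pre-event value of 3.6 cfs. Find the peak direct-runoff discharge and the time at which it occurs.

Subtracting baseflow gives direct-runoff ordinates: 0.0, 15.2, 48.0, 41.0, 35.0, 29.9, 25.5, 54.8, 29.5, 15.9, 0.0 cfs.
The maximum is 54.8 cfs, occurring at the reading for t = 3.5 h.

Q_p = 54.8 cfs at t = 3.5 h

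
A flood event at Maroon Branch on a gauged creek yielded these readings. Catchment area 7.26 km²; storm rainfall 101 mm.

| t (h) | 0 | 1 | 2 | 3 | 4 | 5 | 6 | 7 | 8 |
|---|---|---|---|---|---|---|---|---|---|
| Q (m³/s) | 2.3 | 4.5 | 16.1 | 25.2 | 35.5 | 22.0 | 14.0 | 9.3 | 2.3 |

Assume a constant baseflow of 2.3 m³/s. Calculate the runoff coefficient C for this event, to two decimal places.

ΣQ_DR = 110.5 m³/s; V = ΣQ_DR·Δt = 3.978 × 10^5 m³.
Runoff depth d = V / A = 54.79 mm.
C = d / P = 54.79 / 101 = 0.54.

C ≈ 0.54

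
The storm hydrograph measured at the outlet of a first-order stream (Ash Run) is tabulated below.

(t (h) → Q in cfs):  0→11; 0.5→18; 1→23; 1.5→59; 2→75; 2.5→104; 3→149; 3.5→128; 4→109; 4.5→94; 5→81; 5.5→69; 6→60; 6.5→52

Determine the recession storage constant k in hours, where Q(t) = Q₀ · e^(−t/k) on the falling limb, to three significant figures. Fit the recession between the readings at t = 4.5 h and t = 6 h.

On the falling limb, Q drops from 94 to 60 cfs between t = 4.5 h and t = 6 h (Δt = 1.5 h).
k = −Δt / ln(Q₂/Q₁) = −1.5 / ln(60/94) = 3.34 h.

k ≈ 3.34 h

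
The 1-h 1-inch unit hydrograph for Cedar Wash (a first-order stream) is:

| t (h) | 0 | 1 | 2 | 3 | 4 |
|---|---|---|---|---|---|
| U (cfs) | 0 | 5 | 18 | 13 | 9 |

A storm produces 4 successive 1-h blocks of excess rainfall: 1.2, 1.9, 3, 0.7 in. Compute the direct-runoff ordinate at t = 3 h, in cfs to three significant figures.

Q ≈ 64.8 cfs

By discrete convolution, Q_j = Σ (P_i / 1 in) · U_{j−i}.
At t = 3 h (j=3): Q = (1.2/1)·13 + (1.9/1)·18 + (3/1)·5 + (0.7/1)·0 = 64.8 cfs.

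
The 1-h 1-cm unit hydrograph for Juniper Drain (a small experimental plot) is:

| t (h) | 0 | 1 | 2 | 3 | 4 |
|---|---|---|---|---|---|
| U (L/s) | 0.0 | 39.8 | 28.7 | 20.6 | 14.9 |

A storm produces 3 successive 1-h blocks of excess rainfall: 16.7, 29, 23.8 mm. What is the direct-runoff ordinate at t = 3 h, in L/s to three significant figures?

By discrete convolution, Q_j = Σ (P_i / 10 mm) · U_{j−i}.
At t = 3 h (j=3): Q = (16.7/10)·20.6 + (29/10)·28.7 + (23.8/10)·39.8 = 212 L/s.

Q ≈ 212 L/s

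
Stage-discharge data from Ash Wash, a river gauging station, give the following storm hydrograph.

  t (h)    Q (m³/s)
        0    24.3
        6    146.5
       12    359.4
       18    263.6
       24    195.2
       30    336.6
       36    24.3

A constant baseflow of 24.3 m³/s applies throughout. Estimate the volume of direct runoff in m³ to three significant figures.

V ≈ 2.55 × 10^7 m³

Direct-runoff ordinates (Q − Q_b): 0.0, 122.2, 335.1, 239.3, 170.9, 312.3, 0.0 m³/s.
ΣQ_DR = 1180 m³/s.
With Δt = 6 h = 21600 s, V = ΣQ_DR · Δt = 1180 × 21600 = 2.55 × 10^7 m³.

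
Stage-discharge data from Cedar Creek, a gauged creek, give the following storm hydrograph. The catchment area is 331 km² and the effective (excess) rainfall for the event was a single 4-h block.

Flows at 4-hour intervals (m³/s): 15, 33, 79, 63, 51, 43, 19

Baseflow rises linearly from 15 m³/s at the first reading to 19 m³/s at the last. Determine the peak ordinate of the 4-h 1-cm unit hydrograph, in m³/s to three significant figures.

U_p ≈ 78.3 m³/s

Direct runoff: 0.00, 17.33, 62.67, 46.00, 33.33, 24.67, 0.00 m³/s; ΣQ_DR = 184.0 m³/s, peak = 62.67 m³/s.
Runoff depth d = ΣQ_DR·Δt / A = 184.0 × 14400 / (331 km²) = 8.005 mm.
The 1-cm UH is the DRH scaled by (10 mm)/d, so U_p = 62.67 × 10/8.005 = 78.3 m³/s.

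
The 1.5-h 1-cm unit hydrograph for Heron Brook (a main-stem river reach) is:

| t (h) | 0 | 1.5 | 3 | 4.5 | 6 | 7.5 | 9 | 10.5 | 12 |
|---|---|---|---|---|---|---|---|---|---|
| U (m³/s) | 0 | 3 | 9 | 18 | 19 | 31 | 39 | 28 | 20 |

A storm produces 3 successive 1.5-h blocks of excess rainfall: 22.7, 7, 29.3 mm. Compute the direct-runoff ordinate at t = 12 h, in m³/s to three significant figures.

Q ≈ 179 m³/s

By discrete convolution, Q_j = Σ (P_i / 10 mm) · U_{j−i}.
At t = 12 h (j=8): Q = (22.7/10)·20 + (7/10)·28 + (29.3/10)·39 = 179 m³/s.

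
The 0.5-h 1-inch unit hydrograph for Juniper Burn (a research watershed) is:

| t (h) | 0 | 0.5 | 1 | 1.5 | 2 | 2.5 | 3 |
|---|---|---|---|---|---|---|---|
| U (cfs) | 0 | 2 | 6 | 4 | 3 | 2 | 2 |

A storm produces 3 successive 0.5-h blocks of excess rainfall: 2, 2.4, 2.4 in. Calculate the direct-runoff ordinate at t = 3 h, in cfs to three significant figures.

By discrete convolution, Q_j = Σ (P_i / 1 in) · U_{j−i}.
At t = 3 h (j=6): Q = (2/1)·2 + (2.4/1)·2 + (2.4/1)·3 = 16.0 cfs.

Q ≈ 16.0 cfs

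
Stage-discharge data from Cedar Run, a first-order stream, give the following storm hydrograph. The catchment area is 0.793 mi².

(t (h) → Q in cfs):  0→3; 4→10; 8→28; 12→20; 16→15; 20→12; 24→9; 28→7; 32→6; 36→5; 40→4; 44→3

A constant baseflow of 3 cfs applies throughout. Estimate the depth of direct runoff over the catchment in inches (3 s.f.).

Direct runoff: 0.0, 7.0, 25.0, 17.0, 12.0, 9.0, 6.0, 4.0, 3.0, 2.0, 1.0, 0.0 cfs; ΣQ_DR = 86.00 cfs.
V = ΣQ_DR · Δt = 86.00 × 14400 s = 1.238 × 10^6 ft³.
Over A = 0.793 mi², depth = V / A = 0.672 in.

d ≈ 0.672 in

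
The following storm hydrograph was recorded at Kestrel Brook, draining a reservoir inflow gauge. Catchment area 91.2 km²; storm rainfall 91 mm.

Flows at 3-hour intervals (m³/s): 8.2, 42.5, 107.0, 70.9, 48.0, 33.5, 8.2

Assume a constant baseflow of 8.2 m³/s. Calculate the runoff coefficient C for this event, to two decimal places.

ΣQ_DR = 260.9 m³/s; V = ΣQ_DR·Δt = 2.818 × 10^6 m³.
Runoff depth d = V / A = 30.90 mm.
C = d / P = 30.90 / 91 = 0.34.

C ≈ 0.34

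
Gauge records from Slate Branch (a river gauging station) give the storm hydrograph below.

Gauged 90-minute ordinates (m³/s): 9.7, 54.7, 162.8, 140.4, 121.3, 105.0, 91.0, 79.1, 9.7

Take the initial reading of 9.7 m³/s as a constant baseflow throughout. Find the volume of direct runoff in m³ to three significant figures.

Direct-runoff ordinates (Q − Q_b): 0.0, 45.0, 153.1, 130.7, 111.6, 95.3, 81.3, 69.4, 0.0 m³/s.
ΣQ_DR = 686.4 m³/s.
With Δt = 1.5 h = 5400 s, V = ΣQ_DR · Δt = 686.4 × 5400 = 3.71 × 10^6 m³.

V ≈ 3.71 × 10^6 m³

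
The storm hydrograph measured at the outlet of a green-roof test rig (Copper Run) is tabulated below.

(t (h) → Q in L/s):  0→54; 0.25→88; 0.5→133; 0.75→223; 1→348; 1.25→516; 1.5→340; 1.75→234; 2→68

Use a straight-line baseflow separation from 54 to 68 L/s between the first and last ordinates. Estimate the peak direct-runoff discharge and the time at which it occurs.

Q_p = 453.25 L/s at t = 1.25 h

Subtracting baseflow gives direct-runoff ordinates: 0.00, 32.25, 75.50, 163.75, 287.00, 453.25, 275.50, 167.75, 0.00 L/s.
The maximum is 453.25 L/s, occurring at the reading for t = 1.25 h.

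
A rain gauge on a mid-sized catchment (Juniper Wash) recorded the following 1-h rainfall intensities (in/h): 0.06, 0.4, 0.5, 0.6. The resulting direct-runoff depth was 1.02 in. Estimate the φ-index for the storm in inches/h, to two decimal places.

Only the 3 blocks with intensity above φ contribute runoff: 0.4, 0.5, 0.6 in/h.
Σ(I−φ)·Δt = d  ⇒  (0.4+0.5+0.6 − 3φ)·1 = 1.02
φ = (1.500 − 1.02/1) / 3 = 0.16 in/h.

φ ≈ 0.16 in/h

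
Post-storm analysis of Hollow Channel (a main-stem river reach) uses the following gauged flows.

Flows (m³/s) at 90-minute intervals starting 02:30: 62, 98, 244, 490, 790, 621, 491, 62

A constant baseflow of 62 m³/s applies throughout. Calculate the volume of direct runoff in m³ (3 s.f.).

V ≈ 1.28 × 10^7 m³

Direct-runoff ordinates (Q − Q_b): 0.0, 36.0, 182.0, 428.0, 728.0, 559.0, 429.0, 0.0 m³/s.
ΣQ_DR = 2362 m³/s.
With Δt = 1.5 h = 5400 s, V = ΣQ_DR · Δt = 2362 × 5400 = 1.28 × 10^7 m³.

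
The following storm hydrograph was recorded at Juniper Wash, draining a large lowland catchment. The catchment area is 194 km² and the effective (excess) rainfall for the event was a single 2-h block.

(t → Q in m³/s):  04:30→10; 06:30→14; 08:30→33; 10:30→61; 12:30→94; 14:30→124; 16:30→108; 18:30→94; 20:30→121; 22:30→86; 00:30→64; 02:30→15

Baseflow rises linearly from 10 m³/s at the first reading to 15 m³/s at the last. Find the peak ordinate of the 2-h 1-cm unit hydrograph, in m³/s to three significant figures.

Direct runoff: 0.00, 3.55, 22.09, 49.64, 82.18, 111.73, 95.27, 80.82, 107.36, 71.91, 49.45, 0.00 m³/s; ΣQ_DR = 674.0 m³/s, peak = 111.73 m³/s.
Runoff depth d = ΣQ_DR·Δt / A = 674.0 × 7200 / (194 km²) = 25.01 mm.
The 1-cm UH is the DRH scaled by (10 mm)/d, so U_p = 111.73 × 10/25.01 = 44.7 m³/s.

U_p ≈ 44.7 m³/s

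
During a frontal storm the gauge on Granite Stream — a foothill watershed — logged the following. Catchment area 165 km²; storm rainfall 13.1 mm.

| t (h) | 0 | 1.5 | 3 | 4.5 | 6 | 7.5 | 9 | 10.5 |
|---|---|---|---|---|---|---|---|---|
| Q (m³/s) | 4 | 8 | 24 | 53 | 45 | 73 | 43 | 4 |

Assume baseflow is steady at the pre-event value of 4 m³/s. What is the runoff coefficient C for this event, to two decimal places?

C ≈ 0.55

ΣQ_DR = 222.0 m³/s; V = ΣQ_DR·Δt = 1.199 × 10^6 m³.
Runoff depth d = V / A = 7.265 mm.
C = d / P = 7.265 / 13.1 = 0.55.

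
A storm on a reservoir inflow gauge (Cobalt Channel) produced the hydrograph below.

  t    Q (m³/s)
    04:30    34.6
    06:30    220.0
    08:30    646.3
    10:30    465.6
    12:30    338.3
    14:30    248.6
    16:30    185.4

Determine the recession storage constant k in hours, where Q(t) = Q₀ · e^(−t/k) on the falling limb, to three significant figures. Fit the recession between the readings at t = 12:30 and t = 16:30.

k ≈ 6.65 h

On the falling limb, Q drops from 338.3 to 185.4 m³/s between t = 12:30 and t = 16:30 (Δt = 4 h).
k = −Δt / ln(Q₂/Q₁) = −4 / ln(185.4/338.3) = 6.65 h.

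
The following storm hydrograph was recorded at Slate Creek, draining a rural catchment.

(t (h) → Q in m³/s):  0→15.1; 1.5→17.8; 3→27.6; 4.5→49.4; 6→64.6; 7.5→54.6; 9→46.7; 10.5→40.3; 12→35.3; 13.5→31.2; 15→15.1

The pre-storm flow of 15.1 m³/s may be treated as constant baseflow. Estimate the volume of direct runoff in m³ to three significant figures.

V ≈ 1.25 × 10^6 m³

Direct-runoff ordinates (Q − Q_b): 0.0, 2.7, 12.5, 34.3, 49.5, 39.5, 31.6, 25.2, 20.2, 16.1, 0.0 m³/s.
ΣQ_DR = 231.6 m³/s.
With Δt = 1.5 h = 5400 s, V = ΣQ_DR · Δt = 231.6 × 5400 = 1.25 × 10^6 m³.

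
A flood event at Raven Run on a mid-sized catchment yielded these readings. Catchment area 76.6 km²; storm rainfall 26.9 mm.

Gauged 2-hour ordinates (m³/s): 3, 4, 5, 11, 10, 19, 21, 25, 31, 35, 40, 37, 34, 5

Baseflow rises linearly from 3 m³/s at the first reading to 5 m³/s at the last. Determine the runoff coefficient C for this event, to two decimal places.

C ≈ 0.78

ΣQ_DR = 224.0 m³/s; V = ΣQ_DR·Δt = 1.613 × 10^6 m³.
Runoff depth d = V / A = 21.05 mm.
C = d / P = 21.05 / 26.9 = 0.78.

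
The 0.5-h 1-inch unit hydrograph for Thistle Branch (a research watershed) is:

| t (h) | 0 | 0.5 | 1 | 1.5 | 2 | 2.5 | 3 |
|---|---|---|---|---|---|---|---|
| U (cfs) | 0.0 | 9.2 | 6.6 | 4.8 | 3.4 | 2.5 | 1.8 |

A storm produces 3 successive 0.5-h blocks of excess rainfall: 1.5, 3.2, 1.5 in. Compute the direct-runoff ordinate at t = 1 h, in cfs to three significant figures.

Q ≈ 39.3 cfs

By discrete convolution, Q_j = Σ (P_i / 1 in) · U_{j−i}.
At t = 1 h (j=2): Q = (1.5/1)·6.6 + (3.2/1)·9.2 + (1.5/1)·0.0 = 39.3 cfs.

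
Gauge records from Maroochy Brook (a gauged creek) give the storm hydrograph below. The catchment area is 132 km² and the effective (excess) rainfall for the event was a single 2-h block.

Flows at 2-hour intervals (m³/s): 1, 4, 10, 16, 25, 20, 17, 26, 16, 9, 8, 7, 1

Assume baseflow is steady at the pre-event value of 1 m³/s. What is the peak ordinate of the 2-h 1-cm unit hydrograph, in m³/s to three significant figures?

Direct runoff: 0.0, 3.0, 9.0, 15.0, 24.0, 19.0, 16.0, 25.0, 15.0, 8.0, 7.0, 6.0, 0.0 m³/s; ΣQ_DR = 147.0 m³/s, peak = 25.0 m³/s.
Runoff depth d = ΣQ_DR·Δt / A = 147.0 × 7200 / (132 km²) = 8.018 mm.
The 1-cm UH is the DRH scaled by (10 mm)/d, so U_p = 25.0 × 10/8.018 = 31.2 m³/s.

U_p ≈ 31.2 m³/s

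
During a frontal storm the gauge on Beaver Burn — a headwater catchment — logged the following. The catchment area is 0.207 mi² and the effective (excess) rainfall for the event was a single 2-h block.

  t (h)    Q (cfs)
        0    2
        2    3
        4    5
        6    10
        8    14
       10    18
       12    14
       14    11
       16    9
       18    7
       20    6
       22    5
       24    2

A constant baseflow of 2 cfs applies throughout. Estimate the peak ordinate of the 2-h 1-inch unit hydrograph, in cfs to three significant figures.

U_p ≈ 13.4 cfs

Direct runoff: 0.0, 1.0, 3.0, 8.0, 12.0, 16.0, 12.0, 9.0, 7.0, 5.0, 4.0, 3.0, 0.0 cfs; ΣQ_DR = 80.00 cfs, peak = 16.0 cfs.
Runoff depth d = ΣQ_DR·Δt / A = 80.00 × 7200 / (0.207 mi²) = 1.198 in.
The 1-inch UH is the DRH scaled by (1 in)/d, so U_p = 16.0 × 1/1.198 = 13.4 cfs.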